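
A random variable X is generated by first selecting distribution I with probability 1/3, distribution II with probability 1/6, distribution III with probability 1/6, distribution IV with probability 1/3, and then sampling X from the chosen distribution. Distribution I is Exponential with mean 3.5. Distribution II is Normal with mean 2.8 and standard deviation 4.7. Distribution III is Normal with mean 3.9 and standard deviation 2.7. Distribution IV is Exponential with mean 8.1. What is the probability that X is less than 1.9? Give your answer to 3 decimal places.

0.318

Conditional on each component, P(X < 1.9): I: 0.418914; II: 0.424071; III: 0.229425; IV: 0.209087.
By total probability, P(X < 1.9) = 0.333333·0.418914 + 0.166667·0.424071 + 0.166667·0.229425 + 0.333333·0.209087 = 0.31825.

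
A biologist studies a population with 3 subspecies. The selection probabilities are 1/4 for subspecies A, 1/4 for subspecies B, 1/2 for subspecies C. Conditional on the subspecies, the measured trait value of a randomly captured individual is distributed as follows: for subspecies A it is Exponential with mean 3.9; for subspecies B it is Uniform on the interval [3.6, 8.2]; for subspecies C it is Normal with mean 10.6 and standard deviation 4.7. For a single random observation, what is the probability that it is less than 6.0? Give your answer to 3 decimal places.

Conditional on each subspecies, P(X < 6.0): A: 0.785289; B: 0.521739; C: 0.163858.
By total probability, P(X < 6.0) = 0.25·0.785289 + 0.25·0.521739 + 0.5·0.163858 = 0.408686.

0.409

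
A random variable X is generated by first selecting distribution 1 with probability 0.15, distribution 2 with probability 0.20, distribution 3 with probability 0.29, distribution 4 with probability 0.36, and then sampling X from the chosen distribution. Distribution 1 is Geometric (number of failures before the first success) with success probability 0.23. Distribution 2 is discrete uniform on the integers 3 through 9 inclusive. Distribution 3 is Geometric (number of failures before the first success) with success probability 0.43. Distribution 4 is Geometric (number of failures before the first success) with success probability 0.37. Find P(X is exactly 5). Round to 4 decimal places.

Conditional on each component, P(X = 5): 1: 0.062256; 2: 0.142857; 3: 0.0258728; 4: 0.0367202.
By total probability, P(X = 5) = 0.15·0.062256 + 0.2·0.142857 + 0.29·0.0258728 + 0.36·0.0367202 = 0.0586322.

0.0586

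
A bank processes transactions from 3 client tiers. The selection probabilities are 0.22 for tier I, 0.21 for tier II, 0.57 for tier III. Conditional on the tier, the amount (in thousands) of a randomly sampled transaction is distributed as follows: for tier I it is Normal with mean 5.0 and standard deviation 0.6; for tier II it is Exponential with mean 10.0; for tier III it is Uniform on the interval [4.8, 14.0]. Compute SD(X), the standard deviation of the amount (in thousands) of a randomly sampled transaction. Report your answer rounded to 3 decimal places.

Per component, I: μ=5, E[X²]=25.36; II: μ=10, E[X²]=200; III: μ=9.4, E[X²]=95.4133.
E[X] = 0.22·5 + 0.21·10 + 0.57·9.4 = 8.558.
E[X²] = 0.22·25.36 + 0.21·200 + 0.57·95.4133 = 101.965.
Var(X) = E[X²] − (E[X])² = 101.965 − 73.2394 = 28.7254.
SD(X) = √28.7254 = 5.35961.

5.360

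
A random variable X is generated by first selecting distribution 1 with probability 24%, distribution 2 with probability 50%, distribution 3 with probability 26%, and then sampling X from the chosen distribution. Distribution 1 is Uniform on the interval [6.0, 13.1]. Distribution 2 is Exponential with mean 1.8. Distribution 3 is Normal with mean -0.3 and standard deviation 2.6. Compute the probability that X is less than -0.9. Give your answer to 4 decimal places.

0.1063

Conditional on each component, P(X < -0.9): 1: 0; 2: 0; 3: 0.408747.
By total probability, P(X < -0.9) = 0.24·0 + 0.5·0 + 0.26·0.408747 = 0.106274.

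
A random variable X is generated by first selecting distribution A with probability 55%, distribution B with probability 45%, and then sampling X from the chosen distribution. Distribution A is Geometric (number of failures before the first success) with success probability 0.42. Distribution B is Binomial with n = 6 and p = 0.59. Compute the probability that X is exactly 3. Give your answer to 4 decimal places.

Conditional on each component, P(X = 3): A: 0.081947; B: 0.283099.
By total probability, P(X = 3) = 0.55·0.081947 + 0.45·0.283099 = 0.172465.

0.1725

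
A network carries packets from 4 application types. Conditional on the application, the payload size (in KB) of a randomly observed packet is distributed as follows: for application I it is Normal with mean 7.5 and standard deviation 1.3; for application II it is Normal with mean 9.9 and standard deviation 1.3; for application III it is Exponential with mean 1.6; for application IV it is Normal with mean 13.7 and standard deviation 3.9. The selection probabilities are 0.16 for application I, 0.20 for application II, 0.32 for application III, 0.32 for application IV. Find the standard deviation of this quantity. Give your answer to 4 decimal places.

5.5277

Per component, I: μ=7.5, E[X²]=57.94; II: μ=9.9, E[X²]=99.7; III: μ=1.6, E[X²]=5.12; IV: μ=13.7, E[X²]=202.9.
E[X] = 0.16·7.5 + 0.2·9.9 + 0.32·1.6 + 0.32·13.7 = 8.076.
E[X²] = 0.16·57.94 + 0.2·99.7 + 0.32·5.12 + 0.32·202.9 = 95.7768.
Var(X) = E[X²] − (E[X])² = 95.7768 − 65.2218 = 30.555.
SD(X) = √30.555 = 5.52766.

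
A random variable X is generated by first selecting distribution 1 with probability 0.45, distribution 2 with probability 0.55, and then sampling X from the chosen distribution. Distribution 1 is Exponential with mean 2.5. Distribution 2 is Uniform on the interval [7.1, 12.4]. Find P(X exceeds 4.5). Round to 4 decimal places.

0.6244

Conditional on each component, P(X > 4.5): 1: 0.165299; 2: 1.
By total probability, P(X > 4.5) = 0.45·0.165299 + 0.55·1 = 0.624384.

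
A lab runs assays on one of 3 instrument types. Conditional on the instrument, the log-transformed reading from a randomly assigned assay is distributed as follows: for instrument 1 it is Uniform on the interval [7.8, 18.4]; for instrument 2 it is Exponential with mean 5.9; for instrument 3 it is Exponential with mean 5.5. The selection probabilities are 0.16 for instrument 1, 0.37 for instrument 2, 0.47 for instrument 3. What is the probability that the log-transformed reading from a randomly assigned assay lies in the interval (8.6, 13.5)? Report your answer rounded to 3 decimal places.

0.181

Conditional on each instrument, P(8.6 < X < 13.5): 1: 0.462264; 2: 0.131333; 3: 0.123471.
By total probability, P(8.6 < X < 13.5) = 0.16·0.462264 + 0.37·0.131333 + 0.47·0.123471 = 0.180587.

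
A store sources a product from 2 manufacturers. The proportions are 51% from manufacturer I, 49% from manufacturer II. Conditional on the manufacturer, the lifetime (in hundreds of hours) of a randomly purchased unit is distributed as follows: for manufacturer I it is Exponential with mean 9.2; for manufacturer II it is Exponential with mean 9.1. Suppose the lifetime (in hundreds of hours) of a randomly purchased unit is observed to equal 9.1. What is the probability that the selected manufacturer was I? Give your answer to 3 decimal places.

0.510

Likelihoods f(9.1 | ·): I: 0.0404239; II: 0.0404263.
Posterior ∝ prior × likelihood. Numerator for I: 0.51·0.0404239 = 0.0206162.
Normalizing constant: 0.51·0.0404239 + 0.49·0.0404263 = 0.0404251.
P(I | observation) = 0.0206162 / 0.0404251 = 0.509985.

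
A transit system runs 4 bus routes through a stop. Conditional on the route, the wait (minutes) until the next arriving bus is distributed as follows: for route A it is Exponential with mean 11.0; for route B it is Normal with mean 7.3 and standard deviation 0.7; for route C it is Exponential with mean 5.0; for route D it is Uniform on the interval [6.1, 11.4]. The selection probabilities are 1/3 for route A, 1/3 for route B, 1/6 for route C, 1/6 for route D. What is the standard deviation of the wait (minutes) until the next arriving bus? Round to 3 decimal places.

7.047

Per component, A: μ=11, E[X²]=242; B: μ=7.3, E[X²]=53.78; C: μ=5, E[X²]=50; D: μ=8.75, E[X²]=78.9033.
E[X] = 0.333333·11 + 0.333333·7.3 + 0.166667·5 + 0.166667·8.75 = 8.39167.
E[X²] = 0.333333·242 + 0.333333·53.78 + 0.166667·50 + 0.166667·78.9033 = 120.077.
Var(X) = E[X²] − (E[X])² = 120.077 − 70.4201 = 49.6572.
SD(X) = √49.6572 = 7.04678.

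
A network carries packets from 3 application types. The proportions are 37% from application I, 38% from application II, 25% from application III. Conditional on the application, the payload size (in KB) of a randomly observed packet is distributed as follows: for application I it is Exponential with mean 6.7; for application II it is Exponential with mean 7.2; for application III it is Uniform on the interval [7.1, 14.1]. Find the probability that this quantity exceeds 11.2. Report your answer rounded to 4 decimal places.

0.2533

Conditional on each application, P(X > 11.2): I: 0.187938; II: 0.211072; III: 0.414286.
By total probability, P(X > 11.2) = 0.37·0.187938 + 0.38·0.211072 + 0.25·0.414286 = 0.253316.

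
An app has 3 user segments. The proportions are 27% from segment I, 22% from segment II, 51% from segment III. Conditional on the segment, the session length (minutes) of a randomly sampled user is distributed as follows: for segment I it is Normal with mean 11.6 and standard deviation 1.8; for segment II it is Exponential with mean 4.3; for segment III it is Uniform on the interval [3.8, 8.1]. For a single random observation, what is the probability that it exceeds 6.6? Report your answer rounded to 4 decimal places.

Conditional on each segment, P(X > 6.6): I: 0.997263; II: 0.215481; III: 0.348837.
By total probability, P(X > 6.6) = 0.27·0.997263 + 0.22·0.215481 + 0.51·0.348837 = 0.494574.

0.4946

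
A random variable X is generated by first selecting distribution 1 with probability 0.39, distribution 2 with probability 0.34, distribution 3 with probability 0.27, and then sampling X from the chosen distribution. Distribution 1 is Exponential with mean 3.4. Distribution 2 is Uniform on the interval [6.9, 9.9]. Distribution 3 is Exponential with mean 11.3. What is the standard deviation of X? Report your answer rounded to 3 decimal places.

Per component, 1: μ=3.4, E[X²]=23.12; 2: μ=8.4, E[X²]=71.31; 3: μ=11.3, E[X²]=255.38.
E[X] = 0.39·3.4 + 0.34·8.4 + 0.27·11.3 = 7.233.
E[X²] = 0.39·23.12 + 0.34·71.31 + 0.27·255.38 = 102.215.
Var(X) = E[X²] − (E[X])² = 102.215 − 52.3163 = 49.8985.
SD(X) = √49.8985 = 7.06389.

7.064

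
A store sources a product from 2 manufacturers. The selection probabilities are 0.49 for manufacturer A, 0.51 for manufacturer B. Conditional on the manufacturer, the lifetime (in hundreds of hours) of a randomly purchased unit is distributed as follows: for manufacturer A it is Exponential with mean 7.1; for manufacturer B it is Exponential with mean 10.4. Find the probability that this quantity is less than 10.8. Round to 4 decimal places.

Conditional on each manufacturer, P(X < 10.8): A: 0.781534; B: 0.646001.
By total probability, P(X < 10.8) = 0.49·0.781534 + 0.51·0.646001 = 0.712412.

0.7124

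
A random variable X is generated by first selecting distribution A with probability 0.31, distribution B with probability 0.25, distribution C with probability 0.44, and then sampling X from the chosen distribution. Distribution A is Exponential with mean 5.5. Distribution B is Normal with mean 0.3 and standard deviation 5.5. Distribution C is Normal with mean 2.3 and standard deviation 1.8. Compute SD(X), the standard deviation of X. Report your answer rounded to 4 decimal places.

Per component, A: μ=5.5, E[X²]=60.5; B: μ=0.3, E[X²]=30.34; C: μ=2.3, E[X²]=8.53.
E[X] = 0.31·5.5 + 0.25·0.3 + 0.44·2.3 = 2.792.
E[X²] = 0.31·60.5 + 0.25·30.34 + 0.44·8.53 = 30.0932.
Var(X) = E[X²] − (E[X])² = 30.0932 − 7.79526 = 22.2979.
SD(X) = √22.2979 = 4.72207.

4.7221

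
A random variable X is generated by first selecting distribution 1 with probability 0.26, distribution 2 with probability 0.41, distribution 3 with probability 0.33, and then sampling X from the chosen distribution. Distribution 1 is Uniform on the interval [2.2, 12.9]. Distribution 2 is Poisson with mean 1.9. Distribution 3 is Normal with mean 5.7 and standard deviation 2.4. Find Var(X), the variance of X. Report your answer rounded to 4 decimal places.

10.8107

Per component, 1: μ=7.55, E[X²]=66.5433; 2: μ=1.9, E[X²]=5.51; 3: μ=5.7, E[X²]=38.25.
E[X] = 0.26·7.55 + 0.41·1.9 + 0.33·5.7 = 4.623.
E[X²] = 0.26·66.5433 + 0.41·5.51 + 0.33·38.25 = 32.1829.
Var(X) = E[X²] − (E[X])² = 32.1829 − 21.3721 = 10.8107.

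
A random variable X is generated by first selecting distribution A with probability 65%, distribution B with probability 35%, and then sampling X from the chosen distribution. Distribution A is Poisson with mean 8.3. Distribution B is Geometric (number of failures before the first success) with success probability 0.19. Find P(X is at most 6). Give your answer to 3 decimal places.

Conditional on each component, P(X ≤ 6): A: 0.278121; B: 0.771232.
By total probability, P(X ≤ 6) = 0.65·0.278121 + 0.35·0.771232 = 0.45071.

0.451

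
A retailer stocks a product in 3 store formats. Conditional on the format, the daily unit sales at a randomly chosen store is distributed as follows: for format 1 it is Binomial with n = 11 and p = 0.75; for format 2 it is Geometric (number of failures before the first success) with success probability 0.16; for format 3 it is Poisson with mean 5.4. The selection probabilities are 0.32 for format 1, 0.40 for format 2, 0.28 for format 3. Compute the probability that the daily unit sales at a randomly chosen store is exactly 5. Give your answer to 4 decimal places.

Conditional on each format, P(X = 5): 1: 0.0267663; 2: 0.0669139; 3: 0.172821.
By total probability, P(X = 5) = 0.32·0.0267663 + 0.4·0.0669139 + 0.28·0.172821 = 0.0837208.

0.0837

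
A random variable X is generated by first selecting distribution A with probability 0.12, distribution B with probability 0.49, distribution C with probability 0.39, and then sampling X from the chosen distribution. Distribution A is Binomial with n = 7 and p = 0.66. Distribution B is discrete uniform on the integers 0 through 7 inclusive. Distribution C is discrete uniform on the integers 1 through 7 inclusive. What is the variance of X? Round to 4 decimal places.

4.4605

Per component, A: μ=4.62, E[X²]=22.9152; B: μ=3.5, E[X²]=17.5; C: μ=4, E[X²]=20.
E[X] = 0.12·4.62 + 0.49·3.5 + 0.39·4 = 3.8294.
E[X²] = 0.12·22.9152 + 0.49·17.5 + 0.39·20 = 19.1248.
Var(X) = E[X²] − (E[X])² = 19.1248 − 14.6643 = 4.46052.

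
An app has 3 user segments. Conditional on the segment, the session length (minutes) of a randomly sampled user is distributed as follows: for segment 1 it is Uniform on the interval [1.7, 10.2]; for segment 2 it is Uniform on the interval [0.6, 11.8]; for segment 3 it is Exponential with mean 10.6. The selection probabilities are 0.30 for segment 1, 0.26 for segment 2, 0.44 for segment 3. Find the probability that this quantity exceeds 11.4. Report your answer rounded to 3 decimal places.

0.159

Conditional on each segment, P(X > 11.4): 1: 0; 2: 0.0357143; 3: 0.341137.
By total probability, P(X > 11.4) = 0.3·0 + 0.26·0.0357143 + 0.44·0.341137 = 0.159386.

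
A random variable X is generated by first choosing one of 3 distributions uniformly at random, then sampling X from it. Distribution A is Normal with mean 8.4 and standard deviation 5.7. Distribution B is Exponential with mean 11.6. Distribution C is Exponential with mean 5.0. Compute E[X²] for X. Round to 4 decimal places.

For each component E[X²] = Var + (mean)², giving A: 103.05; B: 269.12; C: 50.
Overall E[X²] = 0.333333·103.05 + 0.333333·269.12 + 0.333333·50 = 140.723.

140.7233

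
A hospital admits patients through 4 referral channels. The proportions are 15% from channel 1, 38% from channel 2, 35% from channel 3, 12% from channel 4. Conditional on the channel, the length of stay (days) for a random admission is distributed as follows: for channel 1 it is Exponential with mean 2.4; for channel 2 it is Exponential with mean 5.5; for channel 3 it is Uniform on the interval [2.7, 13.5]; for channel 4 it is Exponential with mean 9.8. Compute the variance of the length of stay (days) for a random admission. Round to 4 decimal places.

Per component, 1: μ=2.4, E[X²]=11.52; 2: μ=5.5, E[X²]=60.5; 3: μ=8.1, E[X²]=75.33; 4: μ=9.8, E[X²]=192.08.
E[X] = 0.15·2.4 + 0.38·5.5 + 0.35·8.1 + 0.12·9.8 = 6.461.
E[X²] = 0.15·11.52 + 0.38·60.5 + 0.35·75.33 + 0.12·192.08 = 74.1331.
Var(X) = E[X²] − (E[X])² = 74.1331 − 41.7445 = 32.3886.

32.3886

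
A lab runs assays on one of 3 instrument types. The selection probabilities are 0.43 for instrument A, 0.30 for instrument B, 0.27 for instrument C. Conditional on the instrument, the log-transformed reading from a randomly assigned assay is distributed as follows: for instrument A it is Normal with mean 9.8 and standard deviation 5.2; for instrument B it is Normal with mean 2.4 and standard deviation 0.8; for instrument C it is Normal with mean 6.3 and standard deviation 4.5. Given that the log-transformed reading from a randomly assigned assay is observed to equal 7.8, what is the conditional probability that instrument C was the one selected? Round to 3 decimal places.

Likelihoods f(7.8 | ·): A: 0.0712499; B: 6.36867e-11; C: 0.0838629.
Posterior ∝ prior × likelihood. Numerator for C: 0.27·0.0838629 = 0.022643.
Normalizing constant: 0.43·0.0712499 + 0.3·6.36867e-11 + 0.27·0.0838629 = 0.0532805.
P(C | observation) = 0.022643 / 0.0532805 = 0.424977.

0.425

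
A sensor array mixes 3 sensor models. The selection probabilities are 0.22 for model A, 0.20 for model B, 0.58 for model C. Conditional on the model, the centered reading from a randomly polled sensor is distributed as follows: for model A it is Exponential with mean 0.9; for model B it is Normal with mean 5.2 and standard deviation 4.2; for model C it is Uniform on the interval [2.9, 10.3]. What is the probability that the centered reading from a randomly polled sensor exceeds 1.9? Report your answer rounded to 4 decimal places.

0.7634

Conditional on each model, P(X > 1.9): A: 0.121103; B: 0.783983; C: 1.
By total probability, P(X > 1.9) = 0.22·0.121103 + 0.2·0.783983 + 0.58·1 = 0.763439.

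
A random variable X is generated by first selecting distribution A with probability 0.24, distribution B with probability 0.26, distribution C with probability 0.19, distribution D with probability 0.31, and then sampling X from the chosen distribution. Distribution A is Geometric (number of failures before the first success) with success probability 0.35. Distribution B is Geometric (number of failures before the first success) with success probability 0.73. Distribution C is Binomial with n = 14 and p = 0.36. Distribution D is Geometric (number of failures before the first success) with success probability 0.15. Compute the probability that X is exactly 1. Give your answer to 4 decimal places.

0.1483

Conditional on each component, P(X = 1): A: 0.2275; B: 0.1971; C: 0.0152325; D: 0.1275.
By total probability, P(X = 1) = 0.24·0.2275 + 0.26·0.1971 + 0.19·0.0152325 + 0.31·0.1275 = 0.148265.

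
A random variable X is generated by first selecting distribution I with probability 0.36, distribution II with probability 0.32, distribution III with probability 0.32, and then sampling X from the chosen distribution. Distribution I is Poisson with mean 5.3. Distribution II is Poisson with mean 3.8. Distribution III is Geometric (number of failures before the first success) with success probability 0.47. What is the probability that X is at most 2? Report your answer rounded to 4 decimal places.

0.3950

Conditional on each component, P(X ≤ 2): I: 0.101554; II: 0.268897; III: 0.851123.
By total probability, P(X ≤ 2) = 0.36·0.101554 + 0.32·0.268897 + 0.32·0.851123 = 0.394966.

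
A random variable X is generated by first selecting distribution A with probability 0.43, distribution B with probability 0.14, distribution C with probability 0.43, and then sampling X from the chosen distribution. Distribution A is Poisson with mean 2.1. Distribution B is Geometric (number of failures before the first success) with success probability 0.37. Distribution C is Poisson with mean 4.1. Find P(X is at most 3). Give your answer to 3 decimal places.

Conditional on each component, P(X ≤ 3): A: 0.838643; B: 0.84247; C: 0.414182.
By total probability, P(X ≤ 3) = 0.43·0.838643 + 0.14·0.84247 + 0.43·0.414182 = 0.65666.

0.657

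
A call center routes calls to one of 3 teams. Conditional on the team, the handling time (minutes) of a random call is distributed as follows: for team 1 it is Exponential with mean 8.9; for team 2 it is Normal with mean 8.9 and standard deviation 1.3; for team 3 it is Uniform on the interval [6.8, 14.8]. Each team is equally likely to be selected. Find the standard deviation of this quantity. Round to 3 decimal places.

5.436

Per component, 1: μ=8.9, E[X²]=158.42; 2: μ=8.9, E[X²]=80.9; 3: μ=10.8, E[X²]=121.973.
E[X] = 0.333333·8.9 + 0.333333·8.9 + 0.333333·10.8 = 9.53333.
E[X²] = 0.333333·158.42 + 0.333333·80.9 + 0.333333·121.973 = 120.431.
Var(X) = E[X²] − (E[X])² = 120.431 − 90.8844 = 29.5467.
SD(X) = √29.5467 = 5.43568.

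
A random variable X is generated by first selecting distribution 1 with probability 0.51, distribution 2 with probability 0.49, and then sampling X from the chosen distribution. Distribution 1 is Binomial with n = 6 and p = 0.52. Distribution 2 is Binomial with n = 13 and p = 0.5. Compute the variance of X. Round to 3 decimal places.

5.211

Per component, 1: μ=3.12, E[X²]=11.232; 2: μ=6.5, E[X²]=45.5.
E[X] = 0.51·3.12 + 0.49·6.5 = 4.7762.
E[X²] = 0.51·11.232 + 0.49·45.5 = 28.0233.
Var(X) = E[X²] − (E[X])² = 28.0233 − 22.8121 = 5.21123.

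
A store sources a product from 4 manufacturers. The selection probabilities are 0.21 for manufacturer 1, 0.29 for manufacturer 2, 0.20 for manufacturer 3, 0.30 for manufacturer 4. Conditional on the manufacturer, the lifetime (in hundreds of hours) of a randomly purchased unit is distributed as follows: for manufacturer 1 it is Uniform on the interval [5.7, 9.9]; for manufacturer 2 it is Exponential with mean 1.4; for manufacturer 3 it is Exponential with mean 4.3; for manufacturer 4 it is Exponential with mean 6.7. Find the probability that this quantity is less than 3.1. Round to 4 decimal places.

0.4722

Conditional on each manufacturer, P(X < 3.1): 1: 0; 2: 0.890768; 3: 0.5137; 4: 0.37041.
By total probability, P(X < 3.1) = 0.21·0 + 0.29·0.890768 + 0.2·0.5137 + 0.3·0.37041 = 0.472186.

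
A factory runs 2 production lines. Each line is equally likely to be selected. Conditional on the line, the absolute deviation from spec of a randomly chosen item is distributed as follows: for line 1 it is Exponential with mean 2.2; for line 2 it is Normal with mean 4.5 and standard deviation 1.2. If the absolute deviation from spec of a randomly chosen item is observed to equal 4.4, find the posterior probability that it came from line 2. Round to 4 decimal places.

0.8434

Likelihoods f(4.4 | ·): 1: 0.061516; 2: 0.3313.
Posterior ∝ prior × likelihood. Numerator for 2: 0.5·0.3313 = 0.16565.
Normalizing constant: 0.5·0.061516 + 0.5·0.3313 = 0.196408.
P(2 | observation) = 0.16565 / 0.196408 = 0.843397.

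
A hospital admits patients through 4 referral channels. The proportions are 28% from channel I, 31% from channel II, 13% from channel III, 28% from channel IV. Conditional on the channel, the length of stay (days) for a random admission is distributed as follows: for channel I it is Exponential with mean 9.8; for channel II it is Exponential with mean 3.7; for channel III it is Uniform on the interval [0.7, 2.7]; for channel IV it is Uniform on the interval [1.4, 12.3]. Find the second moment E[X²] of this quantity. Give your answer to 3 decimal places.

For each component E[X²] = Var + (mean)², giving I: 192.08; II: 27.38; III: 3.22333; IV: 56.8233.
Overall E[X²] = 0.28·192.08 + 0.31·27.38 + 0.13·3.22333 + 0.28·56.8233 = 78.5998.

78.600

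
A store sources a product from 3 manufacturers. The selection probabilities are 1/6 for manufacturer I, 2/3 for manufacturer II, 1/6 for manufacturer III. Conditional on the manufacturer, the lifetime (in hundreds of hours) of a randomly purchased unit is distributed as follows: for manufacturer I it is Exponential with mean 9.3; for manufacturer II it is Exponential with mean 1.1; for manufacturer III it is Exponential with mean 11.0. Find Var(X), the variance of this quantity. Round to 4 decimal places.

Per component, I: μ=9.3, E[X²]=172.98; II: μ=1.1, E[X²]=2.42; III: μ=11, E[X²]=242.
E[X] = 0.166667·9.3 + 0.666667·1.1 + 0.166667·11 = 4.11667.
E[X²] = 0.166667·172.98 + 0.666667·2.42 + 0.166667·242 = 70.7767.
Var(X) = E[X²] − (E[X])² = 70.7767 − 16.9469 = 53.8297.

53.8297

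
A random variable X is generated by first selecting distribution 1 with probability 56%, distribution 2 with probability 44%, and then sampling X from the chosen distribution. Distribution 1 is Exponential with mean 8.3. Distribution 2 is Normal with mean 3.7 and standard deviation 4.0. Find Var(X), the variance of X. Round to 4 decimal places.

Per component, 1: μ=8.3, E[X²]=137.78; 2: μ=3.7, E[X²]=29.69.
E[X] = 0.56·8.3 + 0.44·3.7 = 6.276.
E[X²] = 0.56·137.78 + 0.44·29.69 = 90.2204.
Var(X) = E[X²] − (E[X])² = 90.2204 − 39.3882 = 50.8322.

50.8322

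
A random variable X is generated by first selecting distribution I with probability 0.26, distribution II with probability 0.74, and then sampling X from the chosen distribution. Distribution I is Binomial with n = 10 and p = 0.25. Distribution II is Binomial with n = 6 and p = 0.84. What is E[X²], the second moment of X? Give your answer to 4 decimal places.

For each component E[X²] = Var + (mean)², giving I: 8.125; II: 26.208.
Overall E[X²] = 0.26·8.125 + 0.74·26.208 = 21.5064.

21.5064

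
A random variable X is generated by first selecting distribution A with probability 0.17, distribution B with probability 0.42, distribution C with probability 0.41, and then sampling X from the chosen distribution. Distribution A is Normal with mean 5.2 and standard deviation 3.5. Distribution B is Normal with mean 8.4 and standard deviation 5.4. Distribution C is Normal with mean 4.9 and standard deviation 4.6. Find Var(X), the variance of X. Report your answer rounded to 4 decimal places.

Per component, A: μ=5.2, E[X²]=39.29; B: μ=8.4, E[X²]=99.72; C: μ=4.9, E[X²]=45.17.
E[X] = 0.17·5.2 + 0.42·8.4 + 0.41·4.9 = 6.421.
E[X²] = 0.17·39.29 + 0.42·99.72 + 0.41·45.17 = 67.0814.
Var(X) = E[X²] − (E[X])² = 67.0814 − 41.2292 = 25.8522.

25.8522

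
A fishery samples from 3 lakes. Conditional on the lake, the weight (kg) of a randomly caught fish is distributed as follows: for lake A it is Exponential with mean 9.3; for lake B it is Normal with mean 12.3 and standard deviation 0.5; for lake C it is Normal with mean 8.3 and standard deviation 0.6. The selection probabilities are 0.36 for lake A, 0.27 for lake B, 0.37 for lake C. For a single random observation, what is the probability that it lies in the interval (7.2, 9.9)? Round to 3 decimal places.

0.398

Conditional on each lake, P(7.2 < X < 9.9): A: 0.116181; B: 7.93328e-07; C: 0.962793.
By total probability, P(7.2 < X < 9.9) = 0.36·0.116181 + 0.27·7.93328e-07 + 0.37·0.962793 = 0.398059.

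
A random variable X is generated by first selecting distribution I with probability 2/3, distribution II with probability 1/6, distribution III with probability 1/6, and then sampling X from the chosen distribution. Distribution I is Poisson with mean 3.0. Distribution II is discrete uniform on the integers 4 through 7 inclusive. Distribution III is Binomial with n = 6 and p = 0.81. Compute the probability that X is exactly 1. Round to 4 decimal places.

0.0998

Conditional on each component, P(X = 1): I: 0.149361; II: 0; III: 0.00120338.
By total probability, P(X = 1) = 0.666667·0.149361 + 0.166667·0 + 0.166667·0.00120338 = 0.0997747.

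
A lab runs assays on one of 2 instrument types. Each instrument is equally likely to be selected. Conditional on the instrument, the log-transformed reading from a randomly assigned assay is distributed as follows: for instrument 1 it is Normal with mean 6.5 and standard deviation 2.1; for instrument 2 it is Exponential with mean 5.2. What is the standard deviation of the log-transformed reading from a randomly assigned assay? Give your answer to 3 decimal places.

Per component, 1: μ=6.5, E[X²]=46.66; 2: μ=5.2, E[X²]=54.08.
E[X] = 0.5·6.5 + 0.5·5.2 = 5.85.
E[X²] = 0.5·46.66 + 0.5·54.08 = 50.37.
Var(X) = E[X²] − (E[X])² = 50.37 − 34.2225 = 16.1475.
SD(X) = √16.1475 = 4.0184.

4.018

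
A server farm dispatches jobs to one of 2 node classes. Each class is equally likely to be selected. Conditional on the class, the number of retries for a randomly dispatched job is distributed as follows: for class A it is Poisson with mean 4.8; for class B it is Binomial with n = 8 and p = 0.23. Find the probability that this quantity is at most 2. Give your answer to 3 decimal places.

0.435

Conditional on each class, P(X ≤ 2): A: 0.142539; B: 0.727582.
By total probability, P(X ≤ 2) = 0.5·0.142539 + 0.5·0.727582 = 0.43506.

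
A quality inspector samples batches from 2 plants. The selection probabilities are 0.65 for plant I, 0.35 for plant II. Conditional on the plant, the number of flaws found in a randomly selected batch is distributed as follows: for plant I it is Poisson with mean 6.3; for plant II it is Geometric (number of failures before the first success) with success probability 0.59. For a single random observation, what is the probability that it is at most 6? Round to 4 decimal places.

Conditional on each plant, P(X ≤ 6): I: 0.558233; II: 0.998052.
By total probability, P(X ≤ 6) = 0.65·0.558233 + 0.35·0.998052 = 0.71217.

0.7122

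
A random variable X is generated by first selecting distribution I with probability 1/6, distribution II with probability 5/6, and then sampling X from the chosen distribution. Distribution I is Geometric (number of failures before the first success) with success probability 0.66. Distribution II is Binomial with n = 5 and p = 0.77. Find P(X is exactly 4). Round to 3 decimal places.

Conditional on each component, P(X = 4): I: 0.00881982; II: 0.40426.
By total probability, P(X = 4) = 0.166667·0.00881982 + 0.833333·0.40426 = 0.338353.

0.338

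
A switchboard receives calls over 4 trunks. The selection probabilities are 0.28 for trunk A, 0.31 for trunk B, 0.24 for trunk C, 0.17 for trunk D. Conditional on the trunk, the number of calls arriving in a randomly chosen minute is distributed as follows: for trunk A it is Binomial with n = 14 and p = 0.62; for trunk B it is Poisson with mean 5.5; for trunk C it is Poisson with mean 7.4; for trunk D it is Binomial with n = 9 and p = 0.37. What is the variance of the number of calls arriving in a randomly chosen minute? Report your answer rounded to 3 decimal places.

Per component, A: μ=8.68, E[X²]=78.6408; B: μ=5.5, E[X²]=35.75; C: μ=7.4, E[X²]=62.16; D: μ=3.33, E[X²]=13.1868.
E[X] = 0.28·8.68 + 0.31·5.5 + 0.24·7.4 + 0.17·3.33 = 6.4775.
E[X²] = 0.28·78.6408 + 0.31·35.75 + 0.24·62.16 + 0.17·13.1868 = 50.2621.
Var(X) = E[X²] − (E[X])² = 50.2621 − 41.958 = 8.30407.

8.304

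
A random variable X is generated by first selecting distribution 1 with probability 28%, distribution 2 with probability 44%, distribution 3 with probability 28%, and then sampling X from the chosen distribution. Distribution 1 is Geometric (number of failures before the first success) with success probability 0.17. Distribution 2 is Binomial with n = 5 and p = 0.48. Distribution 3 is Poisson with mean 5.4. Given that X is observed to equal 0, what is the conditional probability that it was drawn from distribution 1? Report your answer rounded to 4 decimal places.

Likelihoods P(X=0 | ·): 1: 0.17; 2: 0.0380204; 3: 0.00451658.
Posterior ∝ prior × likelihood. Numerator for 1: 0.28·0.17 = 0.0476.
Normalizing constant: 0.28·0.17 + 0.44·0.0380204 + 0.28·0.00451658 = 0.0655936.
P(1 | observation) = 0.0476 / 0.0655936 = 0.72568.

0.7257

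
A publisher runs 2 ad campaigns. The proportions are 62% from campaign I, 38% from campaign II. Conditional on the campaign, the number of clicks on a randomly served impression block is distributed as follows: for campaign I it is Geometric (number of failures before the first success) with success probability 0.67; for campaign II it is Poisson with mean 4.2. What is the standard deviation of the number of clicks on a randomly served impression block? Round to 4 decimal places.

Per component, I: μ=0.492537, E[X²]=0.977723; II: μ=4.2, E[X²]=21.84.
E[X] = 0.62·0.492537 + 0.38·4.2 = 1.90137.
E[X²] = 0.62·0.977723 + 0.38·21.84 = 8.90539.
Var(X) = E[X²] − (E[X])² = 8.90539 − 3.61522 = 5.29017.
SD(X) = √5.29017 = 2.30004.

2.3000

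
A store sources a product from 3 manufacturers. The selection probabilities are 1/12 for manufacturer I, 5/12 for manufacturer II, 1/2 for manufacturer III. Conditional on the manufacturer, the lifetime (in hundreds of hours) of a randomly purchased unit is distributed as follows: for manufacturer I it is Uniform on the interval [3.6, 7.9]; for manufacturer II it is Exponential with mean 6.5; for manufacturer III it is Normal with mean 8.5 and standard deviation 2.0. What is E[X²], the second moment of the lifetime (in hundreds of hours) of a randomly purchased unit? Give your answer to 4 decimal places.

For each component E[X²] = Var + (mean)², giving I: 34.6033; II: 84.5; III: 76.25.
Overall E[X²] = 0.0833333·34.6033 + 0.416667·84.5 + 0.5·76.25 = 76.2169.

76.2169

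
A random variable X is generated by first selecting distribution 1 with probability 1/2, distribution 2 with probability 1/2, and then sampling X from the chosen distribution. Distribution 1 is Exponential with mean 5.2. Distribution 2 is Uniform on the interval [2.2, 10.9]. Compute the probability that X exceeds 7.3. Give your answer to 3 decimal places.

0.330

Conditional on each component, P(X > 7.3): 1: 0.24565; 2: 0.413793.
By total probability, P(X > 7.3) = 0.5·0.24565 + 0.5·0.413793 = 0.329722.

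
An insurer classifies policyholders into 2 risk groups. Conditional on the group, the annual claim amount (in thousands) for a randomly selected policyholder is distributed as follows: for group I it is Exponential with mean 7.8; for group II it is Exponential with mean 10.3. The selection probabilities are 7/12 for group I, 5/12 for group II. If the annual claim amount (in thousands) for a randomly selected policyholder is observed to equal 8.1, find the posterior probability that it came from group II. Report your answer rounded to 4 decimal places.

Likelihoods f(8.1 | ·): I: 0.0453845; II: 0.0442212.
Posterior ∝ prior × likelihood. Numerator for II: 0.416667·0.0442212 = 0.0184255.
Normalizing constant: 0.583333·0.0453845 + 0.416667·0.0442212 = 0.0448998.
P(II | observation) = 0.0184255 / 0.0448998 = 0.410369.

0.4104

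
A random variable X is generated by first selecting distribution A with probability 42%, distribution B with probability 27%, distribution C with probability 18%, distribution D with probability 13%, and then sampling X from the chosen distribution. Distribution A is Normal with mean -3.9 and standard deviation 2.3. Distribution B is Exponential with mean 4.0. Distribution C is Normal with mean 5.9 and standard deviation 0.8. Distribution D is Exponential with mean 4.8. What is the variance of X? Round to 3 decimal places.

Per component, A: μ=-3.9, E[X²]=20.5; B: μ=4, E[X²]=32; C: μ=5.9, E[X²]=35.45; D: μ=4.8, E[X²]=46.08.
E[X] = 0.42·-3.9 + 0.27·4 + 0.18·5.9 + 0.13·4.8 = 1.128.
E[X²] = 0.42·20.5 + 0.27·32 + 0.18·35.45 + 0.13·46.08 = 29.6214.
Var(X) = E[X²] − (E[X])² = 29.6214 − 1.27238 = 28.349.

28.349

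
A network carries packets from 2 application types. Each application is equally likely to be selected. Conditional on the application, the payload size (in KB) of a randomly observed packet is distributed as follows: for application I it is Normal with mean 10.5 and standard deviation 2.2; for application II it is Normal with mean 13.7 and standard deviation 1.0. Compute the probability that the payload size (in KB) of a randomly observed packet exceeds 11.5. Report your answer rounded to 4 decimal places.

0.6554

Conditional on each application, P(X > 11.5): I: 0.324718; II: 0.986097.
By total probability, P(X > 11.5) = 0.5·0.324718 + 0.5·0.986097 = 0.655407.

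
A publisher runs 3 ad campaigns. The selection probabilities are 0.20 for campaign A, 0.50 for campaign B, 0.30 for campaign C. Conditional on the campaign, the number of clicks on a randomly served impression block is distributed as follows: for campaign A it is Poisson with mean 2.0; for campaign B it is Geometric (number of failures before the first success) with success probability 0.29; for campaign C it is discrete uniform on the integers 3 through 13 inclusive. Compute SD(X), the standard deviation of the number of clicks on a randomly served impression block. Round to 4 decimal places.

3.7980

Per component, A: μ=2, E[X²]=6; B: μ=2.44828, E[X²]=14.4364; C: μ=8, E[X²]=74.
E[X] = 0.2·2 + 0.5·2.44828 + 0.3·8 = 4.02414.
E[X²] = 0.2·6 + 0.5·14.4364 + 0.3·74 = 30.6182.
Var(X) = E[X²] − (E[X])² = 30.6182 − 16.1937 = 14.4245.
SD(X) = √14.4245 = 3.79796.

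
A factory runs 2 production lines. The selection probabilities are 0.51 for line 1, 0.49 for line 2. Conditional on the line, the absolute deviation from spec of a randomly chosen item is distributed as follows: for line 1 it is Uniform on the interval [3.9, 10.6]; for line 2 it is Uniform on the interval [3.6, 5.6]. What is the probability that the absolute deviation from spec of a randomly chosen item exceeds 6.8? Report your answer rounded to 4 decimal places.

Conditional on each line, P(X > 6.8): 1: 0.567164; 2: 0.
By total probability, P(X > 6.8) = 0.51·0.567164 + 0.49·0 = 0.289254.

0.2893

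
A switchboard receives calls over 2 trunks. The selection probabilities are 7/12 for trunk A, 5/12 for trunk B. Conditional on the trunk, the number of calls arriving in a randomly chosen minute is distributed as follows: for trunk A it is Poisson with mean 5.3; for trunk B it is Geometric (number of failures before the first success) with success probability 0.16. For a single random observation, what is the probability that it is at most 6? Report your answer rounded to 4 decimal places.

0.7120

Conditional on each trunk, P(X ≤ 6): A: 0.717134; B: 0.70491.
By total probability, P(X ≤ 6) = 0.583333·0.717134 + 0.416667·0.70491 = 0.71204.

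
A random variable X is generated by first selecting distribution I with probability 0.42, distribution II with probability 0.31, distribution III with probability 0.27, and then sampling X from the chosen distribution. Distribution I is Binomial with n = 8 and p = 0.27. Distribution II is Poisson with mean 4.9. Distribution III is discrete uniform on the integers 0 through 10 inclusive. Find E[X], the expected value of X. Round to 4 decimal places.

3.7762

Component means — I: 2.16; II: 4.9; III: 5.
E[X] = 0.42·2.16 + 0.31·4.9 + 0.27·5 = 3.7762.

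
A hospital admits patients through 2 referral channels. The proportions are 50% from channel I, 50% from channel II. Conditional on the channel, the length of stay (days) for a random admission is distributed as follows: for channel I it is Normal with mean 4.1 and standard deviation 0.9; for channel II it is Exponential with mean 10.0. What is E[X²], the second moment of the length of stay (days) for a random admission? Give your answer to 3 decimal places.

108.810

For each component E[X²] = Var + (mean)², giving I: 17.62; II: 200.
Overall E[X²] = 0.5·17.62 + 0.5·200 = 108.81.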